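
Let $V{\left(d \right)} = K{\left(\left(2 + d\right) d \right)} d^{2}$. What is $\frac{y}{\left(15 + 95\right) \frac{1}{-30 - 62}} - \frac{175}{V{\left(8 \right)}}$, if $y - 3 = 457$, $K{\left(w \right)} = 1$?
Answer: $- \frac{272773}{704} \approx -387.46$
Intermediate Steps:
$y = 460$ ($y = 3 + 457 = 460$)
$V{\left(d \right)} = d^{2}$ ($V{\left(d \right)} = 1 d^{2} = d^{2}$)
$\frac{y}{\left(15 + 95\right) \frac{1}{-30 - 62}} - \frac{175}{V{\left(8 \right)}} = \frac{460}{\left(15 + 95\right) \frac{1}{-30 - 62}} - \frac{175}{8^{2}} = \frac{460}{110 \frac{1}{-92}} - \frac{175}{64} = \frac{460}{110 \left(- \frac{1}{92}\right)} - \frac{175}{64} = \frac{460}{- \frac{55}{46}} - \frac{175}{64} = 460 \left(- \frac{46}{55}\right) - \frac{175}{64} = - \frac{4232}{11} - \frac{175}{64} = - \frac{272773}{704}$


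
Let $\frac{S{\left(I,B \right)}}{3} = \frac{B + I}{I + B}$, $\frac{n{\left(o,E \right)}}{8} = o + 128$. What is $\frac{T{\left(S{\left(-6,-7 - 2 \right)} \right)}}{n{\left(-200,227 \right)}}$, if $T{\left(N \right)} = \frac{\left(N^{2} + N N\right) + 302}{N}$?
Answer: $- \frac{5}{27} \approx -0.18519$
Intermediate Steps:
$n{\left(o,E \right)} = 1024 + 8 o$ ($n{\left(o,E \right)} = 8 \left(o + 128\right) = 8 \left(128 + o\right) = 1024 + 8 o$)
$S{\left(I,B \right)} = 3$ ($S{\left(I,B \right)} = 3 \frac{B + I}{I + B} = 3 \frac{B + I}{B + I} = 3 \cdot 1 = 3$)
$T{\left(N \right)} = \frac{302 + 2 N^{2}}{N}$ ($T{\left(N \right)} = \frac{\left(N^{2} + N^{2}\right) + 302}{N} = \frac{2 N^{2} + 302}{N} = \frac{302 + 2 N^{2}}{N}$)
$\frac{T{\left(S{\left(-6,-7 - 2 \right)} \right)}}{n{\left(-200,227 \right)}} = \frac{2 \cdot 3 + \frac{302}{3}}{1024 + 8 \left(-200\right)} = \frac{6 + 302 \cdot \frac{1}{3}}{1024 - 1600} = \frac{6 + \frac{302}{3}}{-576} = \frac{320}{3} \left(- \frac{1}{576}\right) = - \frac{5}{27}$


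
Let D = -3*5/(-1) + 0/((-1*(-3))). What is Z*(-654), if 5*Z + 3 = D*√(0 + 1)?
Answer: -7848/5 ≈ -1569.6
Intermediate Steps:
D = 15 (D = -15*(-1) + 0/3 = 15 + 0*(⅓) = 15 + 0 = 15)
Z = 12/5 (Z = -⅗ + (15*√(0 + 1))/5 = -⅗ + (15*√1)/5 = -⅗ + (15*1)/5 = -⅗ + (⅕)*15 = -⅗ + 3 = 12/5 ≈ 2.4000)
Z*(-654) = (12/5)*(-654) = -7848/5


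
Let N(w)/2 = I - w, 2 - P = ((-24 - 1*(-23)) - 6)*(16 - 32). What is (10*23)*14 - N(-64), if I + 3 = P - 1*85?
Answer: 3488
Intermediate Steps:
P = -110 (P = 2 - ((-24 - 1*(-23)) - 6)*(16 - 32) = 2 - ((-24 + 23) - 6)*(-16) = 2 - (-1 - 6)*(-16) = 2 - (-7)*(-16) = 2 - 1*112 = 2 - 112 = -110)
I = -198 (I = -3 + (-110 - 1*85) = -3 + (-110 - 85) = -3 - 195 = -198)
N(w) = -396 - 2*w (N(w) = 2*(-198 - w) = -396 - 2*w)
(10*23)*14 - N(-64) = (10*23)*14 - (-396 - 2*(-64)) = 230*14 - (-396 + 128) = 3220 - 1*(-268) = 3220 + 268 = 3488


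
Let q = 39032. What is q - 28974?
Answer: 10058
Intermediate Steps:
q - 28974 = 39032 - 28974 = 10058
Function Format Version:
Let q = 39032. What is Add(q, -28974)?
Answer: 10058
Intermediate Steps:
Add(q, -28974) = Add(39032, -28974) = 10058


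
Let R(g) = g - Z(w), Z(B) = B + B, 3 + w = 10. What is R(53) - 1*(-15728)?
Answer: 15767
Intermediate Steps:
w = 7 (w = -3 + 10 = 7)
Z(B) = 2*B
R(g) = -14 + g (R(g) = g - 2*7 = g - 1*14 = g - 14 = -14 + g)
R(53) - 1*(-15728) = (-14 + 53) - 1*(-15728) = 39 + 15728 = 15767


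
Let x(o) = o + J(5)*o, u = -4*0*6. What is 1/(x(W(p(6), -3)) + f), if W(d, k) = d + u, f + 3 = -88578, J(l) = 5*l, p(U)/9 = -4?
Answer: -1/89517 ≈ -1.1171e-5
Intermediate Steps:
p(U) = -36 (p(U) = 9*(-4) = -36)
f = -88581 (f = -3 - 88578 = -88581)
u = 0 (u = 0*6 = 0)
W(d, k) = d (W(d, k) = d + 0 = d)
x(o) = 26*o (x(o) = o + (5*5)*o = o + 25*o = 26*o)
1/(x(W(p(6), -3)) + f) = 1/(26*(-36) - 88581) = 1/(-936 - 88581) = 1/(-89517) = -1/89517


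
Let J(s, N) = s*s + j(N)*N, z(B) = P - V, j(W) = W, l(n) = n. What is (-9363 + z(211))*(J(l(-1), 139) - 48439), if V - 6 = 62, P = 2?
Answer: 274544193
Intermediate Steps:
V = 68 (V = 6 + 62 = 68)
z(B) = -66 (z(B) = 2 - 1*68 = 2 - 68 = -66)
J(s, N) = N**2 + s**2 (J(s, N) = s*s + N*N = s**2 + N**2 = N**2 + s**2)
(-9363 + z(211))*(J(l(-1), 139) - 48439) = (-9363 - 66)*((139**2 + (-1)**2) - 48439) = -9429*((19321 + 1) - 48439) = -9429*(19322 - 48439) = -9429*(-29117) = 274544193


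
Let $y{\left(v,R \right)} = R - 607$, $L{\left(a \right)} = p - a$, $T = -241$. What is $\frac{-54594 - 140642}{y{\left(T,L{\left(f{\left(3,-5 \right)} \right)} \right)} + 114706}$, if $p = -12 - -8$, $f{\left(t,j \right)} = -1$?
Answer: $- \frac{48809}{28524} \approx -1.7112$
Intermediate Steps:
$p = -4$ ($p = -12 + 8 = -4$)
$L{\left(a \right)} = -4 - a$
$y{\left(v,R \right)} = -607 + R$
$\frac{-54594 - 140642}{y{\left(T,L{\left(f{\left(3,-5 \right)} \right)} \right)} + 114706} = \frac{-54594 - 140642}{\left(-607 - 3\right) + 114706} = - \frac{195236}{\left(-607 + \left(-4 + 1\right)\right) + 114706} = - \frac{195236}{\left(-607 - 3\right) + 114706} = - \frac{195236}{-610 + 114706} = - \frac{195236}{114096} = \left(-195236\right) \frac{1}{114096} = - \frac{48809}{28524}$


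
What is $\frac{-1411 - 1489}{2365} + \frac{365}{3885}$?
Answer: $- \frac{416131}{367521} \approx -1.1323$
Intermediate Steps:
$\frac{-1411 - 1489}{2365} + \frac{365}{3885} = \left(-1411 - 1489\right) \frac{1}{2365} + 365 \cdot \frac{1}{3885} = \left(-2900\right) \frac{1}{2365} + \frac{73}{777} = - \frac{580}{473} + \frac{73}{777} = - \frac{416131}{367521}$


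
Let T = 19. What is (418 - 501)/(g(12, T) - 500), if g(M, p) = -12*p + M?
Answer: 83/716 ≈ 0.11592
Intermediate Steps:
g(M, p) = M - 12*p
(418 - 501)/(g(12, T) - 500) = (418 - 501)/((12 - 12*19) - 500) = -83/((12 - 228) - 500) = -83/(-216 - 500) = -83/(-716) = -83*(-1/716) = 83/716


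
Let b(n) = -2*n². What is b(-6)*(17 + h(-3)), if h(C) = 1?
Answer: -1296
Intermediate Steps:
b(-6)*(17 + h(-3)) = (-2*(-6)²)*(17 + 1) = -2*36*18 = -72*18 = -1296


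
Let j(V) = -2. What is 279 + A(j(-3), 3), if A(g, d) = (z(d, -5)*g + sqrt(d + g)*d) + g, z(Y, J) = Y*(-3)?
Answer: 298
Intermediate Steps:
z(Y, J) = -3*Y
A(g, d) = g + d*sqrt(d + g) - 3*d*g (A(g, d) = ((-3*d)*g + sqrt(d + g)*d) + g = (-3*d*g + d*sqrt(d + g)) + g = (d*sqrt(d + g) - 3*d*g) + g = g + d*sqrt(d + g) - 3*d*g)
279 + A(j(-3), 3) = 279 + (-2 + 3*sqrt(3 - 2) - 3*3*(-2)) = 279 + (-2 + 3*sqrt(1) + 18) = 279 + (-2 + 3*1 + 18) = 279 + (-2 + 3 + 18) = 279 + 19 = 298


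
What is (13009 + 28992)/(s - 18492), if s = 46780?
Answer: 42001/28288 ≈ 1.4848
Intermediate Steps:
(13009 + 28992)/(s - 18492) = (13009 + 28992)/(46780 - 18492) = 42001/28288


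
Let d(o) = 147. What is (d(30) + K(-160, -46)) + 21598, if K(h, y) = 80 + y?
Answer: 21779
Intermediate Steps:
(d(30) + K(-160, -46)) + 21598 = (147 + (80 - 46)) + 21598 = (147 + 34) + 21598 = 181 + 21598 = 21779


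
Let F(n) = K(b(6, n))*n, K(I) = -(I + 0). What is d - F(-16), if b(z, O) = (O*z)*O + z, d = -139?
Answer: -24811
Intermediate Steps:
b(z, O) = z + z*O² (b(z, O) = z*O² + z = z + z*O²)
K(I) = -I
F(n) = n*(-6 - 6*n²) (F(n) = (-6*(1 + n²))*n = (-(6 + 6*n²))*n = (-6 - 6*n²)*n = n*(-6 - 6*n²))
d - F(-16) = -139 - (-6)*(-16)*(1 + (-16)²) = -139 - (-6)*(-16)*(1 + 256) = -139 - (-6)*(-16)*257 = -139 - 1*24672 = -139 - 24672 = -24811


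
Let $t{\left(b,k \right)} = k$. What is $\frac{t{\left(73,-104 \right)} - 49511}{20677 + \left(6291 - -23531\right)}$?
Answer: $- \frac{49615}{50499} \approx -0.98249$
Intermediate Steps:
$\frac{t{\left(73,-104 \right)} - 49511}{20677 + \left(6291 - -23531\right)} = \frac{-104 - 49511}{20677 + \left(6291 - -23531\right)} = - \frac{49615}{20677 + \left(6291 + 23531\right)} = - \frac{49615}{20677 + 29822} = - \frac{49615}{50499}$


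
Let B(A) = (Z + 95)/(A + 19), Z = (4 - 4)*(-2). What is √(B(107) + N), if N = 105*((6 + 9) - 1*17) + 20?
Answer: I*√333830/42 ≈ 13.757*I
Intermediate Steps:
Z = 0 (Z = 0*(-2) = 0)
B(A) = 95/(19 + A) (B(A) = (0 + 95)/(A + 19) = 95/(19 + A))
N = -190 (N = 105*(15 - 17) + 20 = 105*(-2) + 20 = -210 + 20 = -190)
√(B(107) + N) = √(95/(19 + 107) - 190) = √(95/126 - 190) = √(-23845/126) = I*√333830/42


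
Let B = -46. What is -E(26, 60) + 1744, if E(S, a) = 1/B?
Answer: 80225/46 ≈ 1744.0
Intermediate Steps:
E(S, a) = -1/46 (E(S, a) = 1/(-46) = -1/46)
-E(26, 60) + 1744 = -1*(-1/46) + 1744 = 1/46 + 1744 = 80225/46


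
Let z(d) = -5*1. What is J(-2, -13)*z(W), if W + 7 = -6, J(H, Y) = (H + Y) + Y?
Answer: 140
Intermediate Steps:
J(H, Y) = H + 2*Y
W = -13 (W = -7 - 6 = -13)
z(d) = -5
J(-2, -13)*z(W) = (-2 + 2*(-13))*(-5) = (-2 - 26)*(-5) = -28*(-5) = 140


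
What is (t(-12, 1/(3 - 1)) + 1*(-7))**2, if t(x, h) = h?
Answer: 169/4 ≈ 42.250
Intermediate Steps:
(t(-12, 1/(3 - 1)) + 1*(-7))**2 = (1/(3 - 1) + 1*(-7))**2 = (1/2 - 7)**2 = (-13/2)**2 = 169/4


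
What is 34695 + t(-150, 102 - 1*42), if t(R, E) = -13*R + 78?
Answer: 36723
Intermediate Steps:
t(R, E) = 78 - 13*R
34695 + t(-150, 102 - 1*42) = 34695 + (78 - 13*(-150)) = 34695 + (78 + 1950) = 34695 + 2028 = 36723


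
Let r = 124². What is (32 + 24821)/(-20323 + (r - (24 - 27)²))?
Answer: -24853/4956 ≈ -5.0147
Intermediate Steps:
r = 15376
(32 + 24821)/(-20323 + (r - (24 - 27)²)) = (32 + 24821)/(-20323 + (15376 - (24 - 27)²)) = 24853/(-20323 + (15376 - 1*(-3)²)) = 24853/(-20323 + (15376 - 1*9)) = 24853/(-20323 + (15376 - 9)) = 24853/(-20323 + 15367) = 24853/(-4956) = 24853*(-1/4956) = -24853/4956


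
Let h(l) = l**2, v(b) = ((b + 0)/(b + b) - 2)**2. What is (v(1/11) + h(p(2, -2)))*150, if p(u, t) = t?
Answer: 1875/2 ≈ 937.50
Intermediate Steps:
v(b) = 9/4 (v(b) = (b/((2*b)) - 2)**2 = (b*(1/(2*b)) - 2)**2 = (1/2 - 2)**2 = (-3/2)**2 = 9/4)
(v(1/11) + h(p(2, -2)))*150 = (9/4 + (-2)**2)*150 = (9/4 + 4)*150 = (25/4)*150 = 1875/2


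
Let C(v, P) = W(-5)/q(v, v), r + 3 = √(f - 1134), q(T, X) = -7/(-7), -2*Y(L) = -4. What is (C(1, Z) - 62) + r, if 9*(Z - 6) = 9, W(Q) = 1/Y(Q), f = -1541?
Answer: -129/2 + 5*I*√107 ≈ -64.5 + 51.72*I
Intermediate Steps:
Y(L) = 2 (Y(L) = -½*(-4) = 2)
q(T, X) = 1 (q(T, X) = -7*(-⅐) = 1)
W(Q) = ½ (W(Q) = 1/2 = ½)
Z = 7 (Z = 6 + (⅑)*9 = 6 + 1 = 7)
r = -3 + 5*I*√107 (r = -3 + √(-1541 - 1134) = -3 + √(-2675) = -3 + 5*I*√107 ≈ -3.0 + 51.72*I)
C(v, P) = ½ (C(v, P) = (½)/1 = (½)*1 = ½)
(C(1, Z) - 62) + r = (½ - 62) + (-3 + 5*I*√107) = -123/2 + (-3 + 5*I*√107) = -129/2 + 5*I*√107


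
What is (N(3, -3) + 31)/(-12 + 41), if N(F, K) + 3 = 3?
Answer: 31/29 ≈ 1.0690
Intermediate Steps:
N(F, K) = 0 (N(F, K) = -3 + 3 = 0)
(N(3, -3) + 31)/(-12 + 41) = (0 + 31)/(-12 + 41) = 31/29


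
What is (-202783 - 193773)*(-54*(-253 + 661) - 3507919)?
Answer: 1399823248756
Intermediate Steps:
(-202783 - 193773)*(-54*(-253 + 661) - 3507919) = -396556*(-54*408 - 3507919) = -396556*(-22032 - 3507919) = -396556*(-3529951) = 1399823248756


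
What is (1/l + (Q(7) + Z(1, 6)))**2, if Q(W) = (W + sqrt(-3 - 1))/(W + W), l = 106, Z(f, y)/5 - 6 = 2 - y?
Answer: 15199392/137641 + 1114*I/371 ≈ 110.43 + 3.0027*I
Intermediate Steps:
Z(f, y) = 40 - 5*y (Z(f, y) = 30 + 5*(2 - y) = 30 + (10 - 5*y) = 40 - 5*y)
Q(W) = (W + 2*I)/(2*W) (Q(W) = (W + sqrt(-4))/((2*W)) = (W + 2*I)*(1/(2*W)) = (W + 2*I)/(2*W))
(1/l + (Q(7) + Z(1, 6)))**2 = (1/106 + ((I + (1/2)*7)/7 + (40 - 5*6)))**2 = (1/106 + ((I + 7/2)/7 + (40 - 30)))**2 = (1/106 + ((7/2 + I)/7 + 10))**2 = (1/106 + ((1/2 + I/7) + 10))**2 = (1/106 + (21/2 + I/7))**2 = (557/53 + I/7)**2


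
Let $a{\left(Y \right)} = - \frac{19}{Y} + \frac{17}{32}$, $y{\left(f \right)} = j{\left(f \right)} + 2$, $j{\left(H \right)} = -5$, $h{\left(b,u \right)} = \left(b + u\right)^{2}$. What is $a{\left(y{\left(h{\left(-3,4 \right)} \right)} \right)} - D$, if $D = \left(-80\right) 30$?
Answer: $\frac{231059}{96} \approx 2406.9$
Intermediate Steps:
$D = -2400$
$y{\left(f \right)} = -3$ ($y{\left(f \right)} = -5 + 2 = -3$)
$a{\left(Y \right)} = \frac{17}{32} - \frac{19}{Y}$ ($a{\left(Y \right)} = - \frac{19}{Y} + 17 \cdot \frac{1}{32} = - \frac{19}{Y} + \frac{17}{32} = \frac{17}{32} - \frac{19}{Y}$)
$a{\left(y{\left(h{\left(-3,4 \right)} \right)} \right)} - D = \left(\frac{17}{32} - \frac{19}{-3}\right) - -2400 = \left(\frac{17}{32} - - \frac{19}{3}\right) + 2400 = \left(\frac{17}{32} + \frac{19}{3}\right) + 2400 = \frac{659}{96} + 2400 = \frac{231059}{96}$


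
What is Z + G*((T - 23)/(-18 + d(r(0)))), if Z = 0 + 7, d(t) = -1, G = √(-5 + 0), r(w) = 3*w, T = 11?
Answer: 7 + 12*I*√5/19 ≈ 7.0 + 1.4123*I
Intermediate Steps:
G = I*√5 (G = √(-5) = I*√5 ≈ 2.2361*I)
Z = 7
Z + G*((T - 23)/(-18 + d(r(0)))) = 7 + (I*√5)*((11 - 23)/(-18 - 1)) = 7 + (I*√5)*(-12/(-19)) = 7 + (I*√5)*(-12*(-1/19)) = 7 + (I*√5)*(12/19) = 7 + 12*I*√5/19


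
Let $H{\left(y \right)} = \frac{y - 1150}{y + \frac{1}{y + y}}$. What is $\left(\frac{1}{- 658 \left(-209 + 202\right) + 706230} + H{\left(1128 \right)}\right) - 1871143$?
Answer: $- \frac{3384735712886245995}{1808913416884} \approx -1.8711 \cdot 10^{6}$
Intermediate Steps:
$H{\left(y \right)} = \frac{-1150 + y}{y + \frac{1}{2 y}}$
$\left(\frac{1}{- 658 \left(-209 + 202\right) + 706230} + H{\left(1128 \right)}\right) - 1871143 = \left(\frac{1}{- 658 \left(-209 + 202\right) + 706230} + 2 \cdot 1128 \frac{1}{1 + 2 \cdot 1128^{2}} \left(-1150 + 1128\right)\right) - 1871143 = \left(\frac{1}{\left(-658\right) \left(-7\right) + 706230} + 2 \cdot 1128 \frac{1}{1 + 2 \cdot 1272384} \left(-22\right)\right) - 1871143 = \left(\frac{1}{4606 + 706230} + 2 \cdot 1128 \frac{1}{1 + 2544768} \left(-22\right)\right) - 1871143 = \left(\frac{1}{710836} + 2 \cdot 1128 \cdot \frac{1}{2544769} \left(-22\right)\right) - 1871143 = \left(\frac{1}{710836} - \frac{49632}{2544769}\right) - 1871143 = - \frac{35277667583}{1808913416884} - 1871143 = - \frac{3384735712886245995}{1808913416884}$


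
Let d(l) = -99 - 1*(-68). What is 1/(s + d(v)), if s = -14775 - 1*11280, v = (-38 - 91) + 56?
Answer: -1/26086 ≈ -3.8335e-5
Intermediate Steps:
v = -73 (v = -129 + 56 = -73)
d(l) = -31 (d(l) = -99 + 68 = -31)
s = -26055 (s = -14775 - 11280 = -26055)
1/(s + d(v)) = 1/(-26055 - 31) = 1/(-26086) = -1/26086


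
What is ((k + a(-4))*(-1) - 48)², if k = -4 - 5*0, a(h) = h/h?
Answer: 2025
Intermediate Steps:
a(h) = 1
k = -4 (k = -4 + 0 = -4)
((k + a(-4))*(-1) - 48)² = ((-4 + 1)*(-1) - 48)² = (-3*(-1) - 48)² = (3 - 48)² = (-45)² = 2025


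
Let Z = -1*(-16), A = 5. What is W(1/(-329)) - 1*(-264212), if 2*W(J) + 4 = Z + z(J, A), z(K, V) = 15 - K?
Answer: 86930190/329 ≈ 2.6423e+5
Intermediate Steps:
Z = 16
W(J) = 27/2 - J/2 (W(J) = -2 + (16 + (15 - J))/2 = -2 + (31 - J)/2 = -2 + (31/2 - J/2) = 27/2 - J/2)
W(1/(-329)) - 1*(-264212) = (27/2 - 1/2/(-329)) - 1*(-264212) = (27/2 - 1/2*(-1/329)) + 264212 = (27/2 + 1/658) + 264212 = 4442/329 + 264212 = 86930190/329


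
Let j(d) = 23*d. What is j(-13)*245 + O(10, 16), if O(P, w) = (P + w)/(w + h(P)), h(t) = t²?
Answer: -4248777/58 ≈ -73255.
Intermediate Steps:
O(P, w) = (P + w)/(w + P²)
j(-13)*245 + O(10, 16) = (23*(-13))*245 + (10 + 16)/(16 + 10²) = -299*245 + 26/(16 + 100) = -73255 + 26/116 = -73255 + (1/116)*26 = -73255 + 13/58 = -4248777/58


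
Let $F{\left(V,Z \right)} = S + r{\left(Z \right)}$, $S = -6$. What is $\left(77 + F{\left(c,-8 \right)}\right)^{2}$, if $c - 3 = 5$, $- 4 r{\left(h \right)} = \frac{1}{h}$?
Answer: $\frac{5166529}{1024} \approx 5045.4$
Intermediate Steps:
$r{\left(h \right)} = - \frac{1}{4 h}$
$c = 8$ ($c = 3 + 5 = 8$)
$F{\left(V,Z \right)} = -6 - \frac{1}{4 Z}$
$\left(77 + F{\left(c,-8 \right)}\right)^{2} = \left(77 - \left(6 + \frac{1}{4 \left(-8\right)}\right)\right)^{2} = \left(77 - \frac{191}{32}\right)^{2} = \left(\frac{2273}{32}\right)^{2} = \frac{5166529}{1024}$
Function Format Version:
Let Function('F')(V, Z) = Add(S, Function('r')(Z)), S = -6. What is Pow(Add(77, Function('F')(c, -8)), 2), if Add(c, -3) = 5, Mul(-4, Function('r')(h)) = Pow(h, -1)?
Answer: Rational(5166529, 1024) ≈ 5045.4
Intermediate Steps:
Function('r')(h) = Mul(Rational(-1, 4), Pow(h, -1))
c = 8 (c = Add(3, 5) = 8)
Function('F')(V, Z) = Add(-6, Mul(Rational(-1, 4), Pow(Z, -1)))
Pow(Add(77, Function('F')(c, -8)), 2) = Pow(Add(77, Add(-6, Mul(Rational(-1, 4), Pow(-8, -1)))), 2) = Pow(Add(77, Add(-6, Mul(Rational(-1, 4), Rational(-1, 8)))), 2) = Pow(Add(77, Add(-6, Rational(1, 32))), 2) = Pow(Add(77, Rational(-191, 32)), 2) = Pow(Rational(2273, 32), 2) = Rational(5166529, 1024)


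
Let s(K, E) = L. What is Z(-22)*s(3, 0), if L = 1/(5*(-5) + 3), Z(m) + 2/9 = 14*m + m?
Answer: 1486/99 ≈ 15.010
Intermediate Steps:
Z(m) = -2/9 + 15*m (Z(m) = -2/9 + (14*m + m) = -2/9 + 15*m)
L = -1/22 (L = 1/(-25 + 3) = 1/(-22) = -1/22 ≈ -0.045455)
s(K, E) = -1/22
Z(-22)*s(3, 0) = (-2/9 + 15*(-22))*(-1/22) = (-2/9 - 330)*(-1/22) = -2972/9*(-1/22) = 1486/99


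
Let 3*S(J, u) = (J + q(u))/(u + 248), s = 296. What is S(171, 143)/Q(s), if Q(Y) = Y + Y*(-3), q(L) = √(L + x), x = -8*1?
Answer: -57/231472 - √15/231472 ≈ -0.00026298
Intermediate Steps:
x = -8
q(L) = √(-8 + L) (q(L) = √(L - 8) = √(-8 + L))
Q(Y) = -2*Y (Q(Y) = Y - 3*Y = -2*Y)
S(J, u) = (J + √(-8 + u))/(3*(248 + u)) (S(J, u) = ((J + √(-8 + u))/(u + 248))/3 = ((J + √(-8 + u))/(248 + u))/3 = (J + √(-8 + u))/(3*(248 + u)))
S(171, 143)/Q(s) = ((171 + √(-8 + 143))/(3*(248 + 143)))/((-2*296)) = ((⅓)*(171 + √135)/391)/(-592) = ((⅓)*(1/391)*(171 + 3*√15))*(-1/592) = (57/391 + √15/391)*(-1/592) = -57/231472 - √15/231472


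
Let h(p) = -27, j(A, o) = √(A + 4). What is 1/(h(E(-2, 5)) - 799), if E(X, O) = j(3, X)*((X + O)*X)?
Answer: -1/826 ≈ -0.0012107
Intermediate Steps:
j(A, o) = √(4 + A)
E(X, O) = X*√7*(O + X) (E(X, O) = √(4 + 3)*((X + O)*X) = √7*((O + X)*X) = √7*(X*(O + X)) = X*√7*(O + X))
1/(h(E(-2, 5)) - 799) = 1/(-27 - 799) = 1/(-826) = -1/826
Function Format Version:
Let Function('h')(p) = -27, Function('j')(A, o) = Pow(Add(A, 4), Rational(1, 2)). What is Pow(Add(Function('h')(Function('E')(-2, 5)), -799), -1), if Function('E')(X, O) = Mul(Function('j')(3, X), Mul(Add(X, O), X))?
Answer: Rational(-1, 826) ≈ -0.0012107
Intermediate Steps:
Function('j')(A, o) = Pow(Add(4, A), Rational(1, 2))
Function('E')(X, O) = Mul(X, Pow(7, Rational(1, 2)), Add(O, X)) (Function('E')(X, O) = Mul(Pow(Add(4, 3), Rational(1, 2)), Mul(Add(X, O), X)) = Mul(Pow(7, Rational(1, 2)), Mul(Add(O, X), X)) = Mul(Pow(7, Rational(1, 2)), Mul(X, Add(O, X))) = Mul(X, Pow(7, Rational(1, 2)), Add(O, X)))
Pow(Add(Function('h')(Function('E')(-2, 5)), -799), -1) = Pow(Add(-27, -799), -1) = Pow(-826, -1) = Rational(-1, 826)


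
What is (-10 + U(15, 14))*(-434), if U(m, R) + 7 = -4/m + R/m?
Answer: 21266/3 ≈ 7088.7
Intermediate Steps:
U(m, R) = -7 - 4/m + R/m (U(m, R) = -7 + (-4/m + R/m) = -7 - 4/m + R/m)
(-10 + U(15, 14))*(-434) = (-10 + (-4 + 14 - 7*15)/15)*(-434) = (-10 + (-4 + 14 - 105)/15)*(-434) = (-10 + (1/15)*(-95))*(-434) = (-10 - 19/3)*(-434) = -49/3*(-434) = 21266/3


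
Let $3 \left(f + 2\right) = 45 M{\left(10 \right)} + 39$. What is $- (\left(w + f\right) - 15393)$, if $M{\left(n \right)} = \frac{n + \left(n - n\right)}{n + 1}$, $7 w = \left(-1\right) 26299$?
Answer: $\frac{210379}{11} \approx 19125.0$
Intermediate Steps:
$w = -3757$ ($w = \frac{\left(-1\right) 26299}{7} = \frac{1}{7} \left(-26299\right) = -3757$)
$M{\left(n \right)} = \frac{n}{1 + n}$ ($M{\left(n \right)} = \frac{n + 0}{1 + n} = \frac{n}{1 + n}$)
$f = \frac{271}{11}$ ($f = -2 + \frac{45 \frac{10}{1 + 10} + 39}{3} = -2 + \frac{45 \cdot \frac{10}{11} + 39}{3} = -2 + \frac{\frac{450}{11} + 39}{3} = -2 + \frac{1}{3} \cdot \frac{879}{11} = -2 + \frac{293}{11} = \frac{271}{11} \approx 24.636$)
$- (\left(w + f\right) - 15393) = - (\left(-3757 + \frac{271}{11}\right) - 15393) = - (- \frac{41056}{11} - 15393) = \left(-1\right) \left(- \frac{210379}{11}\right) = \frac{210379}{11}$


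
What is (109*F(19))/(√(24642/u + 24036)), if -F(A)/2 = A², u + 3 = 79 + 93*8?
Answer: -78698*√82561290/1409583 ≈ -507.30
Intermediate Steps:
u = 820 (u = -3 + (79 + 93*8) = -3 + (79 + 744) = -3 + 823 = 820)
F(A) = -2*A²
(109*F(19))/(√(24642/u + 24036)) = (109*(-2*19²))/(√(24642/820 + 24036)) = (109*(-2*361))/(√(24642*(1/820) + 24036)) = (109*(-722))/(√(12321/410 + 24036)) = -78698*√82561290/1409583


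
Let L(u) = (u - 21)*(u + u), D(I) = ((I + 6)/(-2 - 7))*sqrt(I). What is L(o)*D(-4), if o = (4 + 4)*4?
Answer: -2816*I/9 ≈ -312.89*I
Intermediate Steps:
o = 32 (o = 8*4 = 32)
D(I) = sqrt(I)*(-2/3 - I/9) (D(I) = ((6 + I)/(-9))*sqrt(I) = ((6 + I)*(-1/9))*sqrt(I) = (-2/3 - I/9)*sqrt(I) = sqrt(I)*(-2/3 - I/9))
L(u) = 2*u*(-21 + u) (L(u) = (-21 + u)*(2*u) = 2*u*(-21 + u))
L(o)*D(-4) = (2*32*(-21 + 32))*(sqrt(-4)*(-6 - 1*(-4))/9) = (2*32*11)*((2*I)*(-6 + 4)/9) = 704*((1/9)*(2*I)*(-2)) = 704*(-4*I/9) = -2816*I/9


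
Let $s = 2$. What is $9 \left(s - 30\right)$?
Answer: $-252$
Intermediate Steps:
$9 \left(s - 30\right) = 9 \left(2 - 30\right) = 9 \left(-28\right) = -252$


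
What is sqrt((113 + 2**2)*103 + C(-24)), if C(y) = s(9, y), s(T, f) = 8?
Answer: sqrt(12059) ≈ 109.81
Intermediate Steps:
C(y) = 8
sqrt((113 + 2**2)*103 + C(-24)) = sqrt((113 + 2**2)*103 + 8) = sqrt((113 + 4)*103 + 8) = sqrt(117*103 + 8) = sqrt(12051 + 8) = sqrt(12059)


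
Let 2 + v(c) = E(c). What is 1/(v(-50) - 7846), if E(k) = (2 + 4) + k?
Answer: -1/7892 ≈ -0.00012671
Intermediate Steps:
E(k) = 6 + k
v(c) = 4 + c (v(c) = -2 + (6 + c) = 4 + c)
1/(v(-50) - 7846) = 1/((4 - 50) - 7846) = 1/(-46 - 7846) = 1/(-7892) = -1/7892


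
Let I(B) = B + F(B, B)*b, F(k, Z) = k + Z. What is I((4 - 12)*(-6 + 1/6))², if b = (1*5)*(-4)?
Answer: 3312400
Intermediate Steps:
F(k, Z) = Z + k
b = -20 (b = 5*(-4) = -20)
I(B) = -39*B (I(B) = B + (B + B)*(-20) = B + (2*B)*(-20) = B - 40*B = -39*B)
I((4 - 12)*(-6 + 1/6))² = (-39*(4 - 12)*(-6 + 1/6))² = (-(-312)*(-6 + 1*(⅙)))² = (-(-312)*(-6 + ⅙))² = (-(-312)*(-35)/6)² = (-39*140/3)² = (-1820)² = 3312400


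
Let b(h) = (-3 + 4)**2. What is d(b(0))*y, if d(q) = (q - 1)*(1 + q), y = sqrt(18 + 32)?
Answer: 0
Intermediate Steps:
b(h) = 1 (b(h) = 1**2 = 1)
y = 5*sqrt(2) (y = sqrt(50) = 5*sqrt(2) ≈ 7.0711)
d(q) = (1 + q)*(-1 + q) (d(q) = (-1 + q)*(1 + q) = (1 + q)*(-1 + q))
d(b(0))*y = (-1 + 1**2)*(5*sqrt(2)) = (-1 + 1)*(5*sqrt(2)) = 0*(5*sqrt(2)) = 0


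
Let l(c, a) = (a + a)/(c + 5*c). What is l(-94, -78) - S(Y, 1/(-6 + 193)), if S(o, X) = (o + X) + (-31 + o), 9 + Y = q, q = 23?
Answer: 28751/8789 ≈ 3.2712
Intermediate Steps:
l(c, a) = a/(3*c) (l(c, a) = (2*a)/((6*c)) = (2*a)*(1/(6*c)) = a/(3*c))
Y = 14 (Y = -9 + 23 = 14)
S(o, X) = -31 + X + 2*o (S(o, X) = (X + o) + (-31 + o) = -31 + X + 2*o)
l(-94, -78) - S(Y, 1/(-6 + 193)) = (⅓)*(-78)/(-94) - (-31 + 1/(-6 + 193) + 2*14) = (⅓)*(-78)*(-1/94) - (-31 + 1/187 + 28) = 13/47 - (-31 + 1/187 + 28) = 13/47 - 1*(-560/187) = 13/47 + 560/187 = 28751/8789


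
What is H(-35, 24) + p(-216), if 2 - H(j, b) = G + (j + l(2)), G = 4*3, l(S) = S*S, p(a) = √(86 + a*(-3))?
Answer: 21 + √734 ≈ 48.092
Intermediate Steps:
p(a) = √(86 - 3*a)
l(S) = S²
G = 12
H(j, b) = -14 - j (H(j, b) = 2 - (12 + (j + 2²)) = 2 - (12 + (j + 4)) = 2 - (12 + (4 + j)) = 2 - (16 + j) = 2 + (-16 - j) = -14 - j)
H(-35, 24) + p(-216) = (-14 - 1*(-35)) + √(86 - 3*(-216)) = (-14 + 35) + √(86 + 648) = 21 + √734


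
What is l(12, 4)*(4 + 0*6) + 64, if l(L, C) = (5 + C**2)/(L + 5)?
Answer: 1172/17 ≈ 68.941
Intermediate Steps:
l(L, C) = (5 + C**2)/(5 + L)
l(12, 4)*(4 + 0*6) + 64 = ((5 + 4**2)/(5 + 12))*(4 + 0*6) + 64 = ((5 + 16)/17)*(4 + 0) + 64 = ((1/17)*21)*4 + 64 = (21/17)*4 + 64 = 84/17 + 64 = 1172/17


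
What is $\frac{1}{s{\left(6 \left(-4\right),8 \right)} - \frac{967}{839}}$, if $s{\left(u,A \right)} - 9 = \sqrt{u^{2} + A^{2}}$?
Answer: $- \frac{690497}{50895048} + \frac{703921 \sqrt{10}}{50895048} \approx 0.03017$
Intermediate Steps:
$s{\left(u,A \right)} = 9 + \sqrt{A^{2} + u^{2}}$ ($s{\left(u,A \right)} = 9 + \sqrt{u^{2} + A^{2}} = 9 + \sqrt{A^{2} + u^{2}}$)
$\frac{1}{s{\left(6 \left(-4\right),8 \right)} - \frac{967}{839}} = \frac{1}{\left(9 + \sqrt{8^{2} + \left(6 \left(-4\right)\right)^{2}}\right) - \frac{967}{839}} = \frac{1}{\left(9 + \sqrt{64 + \left(-24\right)^{2}}\right) - \frac{967}{839}} = \frac{1}{\left(9 + \sqrt{64 + 576}\right) - \frac{967}{839}} = \frac{1}{\left(9 + \sqrt{640}\right) - \frac{967}{839}} = \frac{1}{\left(9 + 8 \sqrt{10}\right) - \frac{967}{839}} = \frac{1}{\frac{6584}{839} + 8 \sqrt{10}}$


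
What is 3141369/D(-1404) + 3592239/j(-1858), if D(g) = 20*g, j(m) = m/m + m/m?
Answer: 1867847933/1040 ≈ 1.7960e+6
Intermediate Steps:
j(m) = 2 (j(m) = 1 + 1 = 2)
3141369/D(-1404) + 3592239/j(-1858) = 3141369/((20*(-1404))) + 3592239/2 = 3141369/(-28080) + 3592239*(½) = 3141369*(-1/28080) + 3592239/2 = -116347/1040 + 3592239/2 = 1867847933/1040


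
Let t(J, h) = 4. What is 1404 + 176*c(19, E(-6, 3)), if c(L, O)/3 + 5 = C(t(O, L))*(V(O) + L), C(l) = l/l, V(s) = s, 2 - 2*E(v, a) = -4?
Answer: 10380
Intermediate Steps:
E(v, a) = 3 (E(v, a) = 1 - ½*(-4) = 1 + 2 = 3)
C(l) = 1
c(L, O) = -15 + 3*L + 3*O (c(L, O) = -15 + 3*(1*(O + L)) = -15 + 3*(1*(L + O)) = -15 + 3*(L + O) = -15 + (3*L + 3*O) = -15 + 3*L + 3*O)
1404 + 176*c(19, E(-6, 3)) = 1404 + 176*(-15 + 3*19 + 3*3) = 1404 + 176*(-15 + 57 + 9) = 1404 + 176*51 = 1404 + 8976 = 10380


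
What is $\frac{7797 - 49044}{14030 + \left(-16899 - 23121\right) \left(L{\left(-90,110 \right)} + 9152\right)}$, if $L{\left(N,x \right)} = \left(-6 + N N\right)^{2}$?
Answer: $\frac{41247}{2622189945730} \approx 1.573 \cdot 10^{-8}$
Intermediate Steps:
$L{\left(N,x \right)} = \left(-6 + N^{2}\right)^{2}$
$\frac{7797 - 49044}{14030 + \left(-16899 - 23121\right) \left(L{\left(-90,110 \right)} + 9152\right)} = \frac{7797 - 49044}{14030 + \left(-16899 - 23121\right) \left(\left(-6 + \left(-90\right)^{2}\right)^{2} + 9152\right)} = - \frac{41247}{14030 - 40020 \left(\left(-6 + 8100\right)^{2} + 9152\right)} = - \frac{41247}{14030 - 40020 \left(8094^{2} + 9152\right)} = - \frac{41247}{14030 - 40020 \left(65512836 + 9152\right)} = - \frac{41247}{14030 - 2622189959760} = - \frac{41247}{-2622189945730} = \left(-41247\right) \left(- \frac{1}{2622189945730}\right) = \frac{41247}{2622189945730}$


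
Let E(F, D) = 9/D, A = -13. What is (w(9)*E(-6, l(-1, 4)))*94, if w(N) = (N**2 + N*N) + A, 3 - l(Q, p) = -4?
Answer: 126054/7 ≈ 18008.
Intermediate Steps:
l(Q, p) = 7 (l(Q, p) = 3 - 1*(-4) = 3 + 4 = 7)
w(N) = -13 + 2*N**2 (w(N) = (N**2 + N*N) - 13 = (N**2 + N**2) - 13 = 2*N**2 - 13 = -13 + 2*N**2)
(w(9)*E(-6, l(-1, 4)))*94 = ((-13 + 2*9**2)*(9/7))*94 = ((-13 + 2*81)*(9*(1/7)))*94 = ((-13 + 162)*(9/7))*94 = (149*(9/7))*94 = (1341/7)*94 = 126054/7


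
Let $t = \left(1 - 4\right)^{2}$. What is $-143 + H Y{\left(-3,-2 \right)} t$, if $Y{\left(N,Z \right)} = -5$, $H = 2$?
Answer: $-233$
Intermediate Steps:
$t = 9$ ($t = \left(-3\right)^{2} = 9$)
$-143 + H Y{\left(-3,-2 \right)} t = -143 + 2 \left(-5\right) 9 = -143 - 90 = -233$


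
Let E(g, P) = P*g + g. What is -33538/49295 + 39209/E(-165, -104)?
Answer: 272565869/167553705 ≈ 1.6267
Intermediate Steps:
E(g, P) = g + P*g
-33538/49295 + 39209/E(-165, -104) = -33538/49295 + 39209/((-165*(1 - 104))) = -33538*1/49295 + 39209/((-165*(-103))) = -33538/49295 + 39209/16995 = 272565869/167553705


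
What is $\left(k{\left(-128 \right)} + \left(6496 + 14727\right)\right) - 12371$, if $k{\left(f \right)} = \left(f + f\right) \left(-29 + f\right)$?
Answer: $49044$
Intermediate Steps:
$k{\left(f \right)} = 2 f \left(-29 + f\right)$
$\left(k{\left(-128 \right)} + \left(6496 + 14727\right)\right) - 12371 = \left(2 \left(-128\right) \left(-29 - 128\right) + \left(6496 + 14727\right)\right) - 12371 = \left(2 \left(-128\right) \left(-157\right) + 21223\right) - 12371 = \left(40192 + 21223\right) - 12371 = 61415 - 12371 = 49044$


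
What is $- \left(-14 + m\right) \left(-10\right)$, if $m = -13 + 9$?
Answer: $-180$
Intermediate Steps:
$m = -4$
$- \left(-14 + m\right) \left(-10\right) = - \left(-14 - 4\right) \left(-10\right) = - \left(-18\right) \left(-10\right) = \left(-1\right) 180 = -180$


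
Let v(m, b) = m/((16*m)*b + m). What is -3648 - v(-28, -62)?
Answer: -3615167/991 ≈ -3648.0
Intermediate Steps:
v(m, b) = m/(m + 16*b*m) (v(m, b) = m/(16*b*m + m) = m/(m + 16*b*m))
-3648 - v(-28, -62) = -3648 - 1/(1 + 16*(-62)) = -3648 - 1/(1 - 992) = -3648 - 1/(-991) = -3648 - 1*(-1/991) = -3648 + 1/991 = -3615167/991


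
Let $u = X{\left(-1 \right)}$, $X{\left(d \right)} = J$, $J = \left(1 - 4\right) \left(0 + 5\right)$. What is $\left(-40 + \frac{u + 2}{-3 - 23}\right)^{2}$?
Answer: $\frac{6241}{4} \approx 1560.3$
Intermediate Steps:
$J = -15$ ($J = \left(-3\right) 5 = -15$)
$X{\left(d \right)} = -15$
$u = -15$
$\left(-40 + \frac{u + 2}{-3 - 23}\right)^{2} = \left(-40 + \frac{-15 + 2}{-3 - 23}\right)^{2} = \left(-40 - \frac{13}{-26}\right)^{2} = \left(-40 - - \frac{1}{2}\right)^{2} = \left(-40 + \frac{1}{2}\right)^{2} = \left(- \frac{79}{2}\right)^{2} = \frac{6241}{4}$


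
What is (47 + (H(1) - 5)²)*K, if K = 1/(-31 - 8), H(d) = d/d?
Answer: -21/13 ≈ -1.6154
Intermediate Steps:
H(d) = 1
K = -1/39 (K = 1/(-39) = -1/39 ≈ -0.025641)
(47 + (H(1) - 5)²)*K = (47 + (1 - 5)²)*(-1/39) = (47 + (-4)²)*(-1/39) = (47 + 16)*(-1/39) = 63*(-1/39) = -21/13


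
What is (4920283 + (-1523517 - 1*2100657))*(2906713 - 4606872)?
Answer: -2203591381331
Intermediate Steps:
(4920283 + (-1523517 - 1*2100657))*(2906713 - 4606872) = (4920283 + (-1523517 - 2100657))*(-1700159) = (4920283 - 3624174)*(-1700159) = 1296109*(-1700159) = -2203591381331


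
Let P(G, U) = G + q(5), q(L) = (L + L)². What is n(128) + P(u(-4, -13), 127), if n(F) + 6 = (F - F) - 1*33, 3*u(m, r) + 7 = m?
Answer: 172/3 ≈ 57.333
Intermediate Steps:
u(m, r) = -7/3 + m/3
q(L) = 4*L² (q(L) = (2*L)² = 4*L²)
n(F) = -39 (n(F) = -6 + ((F - F) - 1*33) = -6 + (0 - 33) = -6 - 33 = -39)
P(G, U) = 100 + G (P(G, U) = G + 4*5² = G + 4*25 = G + 100 = 100 + G)
n(128) + P(u(-4, -13), 127) = -39 + (100 + (-7/3 + (⅓)*(-4))) = -39 + (100 + (-7/3 - 4/3)) = -39 + (100 - 11/3) = -39 + 289/3 = 172/3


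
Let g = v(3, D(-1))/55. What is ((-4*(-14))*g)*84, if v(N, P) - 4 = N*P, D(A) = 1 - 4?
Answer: -4704/11 ≈ -427.64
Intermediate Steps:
D(A) = -3
v(N, P) = 4 + N*P
g = -1/11 (g = (4 + 3*(-3))/55 = (4 - 9)*(1/55) = -5*1/55 = -1/11 ≈ -0.090909)
((-4*(-14))*g)*84 = (-4*(-14)*(-1/11))*84 = (56*(-1/11))*84 = -56/11*84 = -4704/11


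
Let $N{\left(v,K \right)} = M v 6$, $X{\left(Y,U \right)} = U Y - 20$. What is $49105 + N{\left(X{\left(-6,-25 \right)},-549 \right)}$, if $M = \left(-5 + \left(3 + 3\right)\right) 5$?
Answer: $53005$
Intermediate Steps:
$M = 5$ ($M = \left(-5 + 6\right) 5 = 1 \cdot 5 = 5$)
$X{\left(Y,U \right)} = -20 + U Y$
$N{\left(v,K \right)} = 30 v$ ($N{\left(v,K \right)} = 5 v 6 = 30 v$)
$49105 + N{\left(X{\left(-6,-25 \right)},-549 \right)} = 49105 + 30 \left(-20 - -150\right) = 49105 + 30 \left(-20 + 150\right) = 49105 + 30 \cdot 130 = 49105 + 3900 = 53005$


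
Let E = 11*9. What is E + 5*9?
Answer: 144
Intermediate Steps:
E = 99
E + 5*9 = 99 + 5*9 = 99 + 45 = 144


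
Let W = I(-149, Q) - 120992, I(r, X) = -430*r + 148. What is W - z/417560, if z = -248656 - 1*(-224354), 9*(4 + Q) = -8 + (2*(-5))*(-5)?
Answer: -11853263569/208780 ≈ -56774.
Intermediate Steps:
Q = ⅔ (Q = -4 + (-8 + (2*(-5))*(-5))/9 = -4 + (-8 - 10*(-5))/9 = -4 + (-8 + 50)/9 = -4 + (⅑)*42 = -4 + 14/3 = ⅔ ≈ 0.66667)
I(r, X) = 148 - 430*r
z = -24302 (z = -248656 + 224354 = -24302)
W = -56774 (W = (148 - 430*(-149)) - 120992 = (148 + 64070) - 120992 = 64218 - 120992 = -56774)
W - z/417560 = -56774 - (-24302)/417560 = -56774 - 1*(-12151/208780) = -56774 + 12151/208780 = -11853263569/208780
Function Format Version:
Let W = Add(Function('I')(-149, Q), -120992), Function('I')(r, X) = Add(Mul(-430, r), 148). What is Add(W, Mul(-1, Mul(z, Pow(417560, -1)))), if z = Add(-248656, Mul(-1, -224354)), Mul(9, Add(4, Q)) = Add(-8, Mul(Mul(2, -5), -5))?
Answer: Rational(-11853263569, 208780) ≈ -56774.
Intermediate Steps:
Q = Rational(2, 3) (Q = Add(-4, Mul(Rational(1, 9), Add(-8, Mul(Mul(2, -5), -5)))) = Add(-4, Mul(Rational(1, 9), Add(-8, Mul(-10, -5)))) = Add(-4, Mul(Rational(1, 9), Add(-8, 50))) = Add(-4, Mul(Rational(1, 9), 42)) = Add(-4, Rational(14, 3)) = Rational(2, 3) ≈ 0.66667)
Function('I')(r, X) = Add(148, Mul(-430, r))
z = -24302 (z = Add(-248656, 224354) = -24302)
W = -56774 (W = Add(Add(148, Mul(-430, -149)), -120992) = Add(Add(148, 64070), -120992) = Add(64218, -120992) = -56774)
Add(W, Mul(-1, Mul(z, Pow(417560, -1)))) = Add(-56774, Mul(-1, Mul(-24302, Pow(417560, -1)))) = Add(-56774, Mul(-1, Mul(-24302, Rational(1, 417560)))) = Add(-56774, Mul(-1, Rational(-12151, 208780))) = Add(-56774, Rational(12151, 208780)) = Rational(-11853263569, 208780)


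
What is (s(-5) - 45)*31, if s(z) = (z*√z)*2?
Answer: -1395 - 310*I*√5 ≈ -1395.0 - 693.18*I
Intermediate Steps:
s(z) = 2*z^(3/2) (s(z) = z^(3/2)*2 = 2*z^(3/2))
(s(-5) - 45)*31 = (2*(-5)^(3/2) - 45)*31 = (2*(-5*I*√5) - 45)*31 = (-10*I*√5 - 45)*31 = (-45 - 10*I*√5)*31 = -1395 - 310*I*√5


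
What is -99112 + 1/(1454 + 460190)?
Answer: -45754460127/461644 ≈ -99112.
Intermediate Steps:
-99112 + 1/(1454 + 460190) = -99112 + 1/461644 = -45754460127/461644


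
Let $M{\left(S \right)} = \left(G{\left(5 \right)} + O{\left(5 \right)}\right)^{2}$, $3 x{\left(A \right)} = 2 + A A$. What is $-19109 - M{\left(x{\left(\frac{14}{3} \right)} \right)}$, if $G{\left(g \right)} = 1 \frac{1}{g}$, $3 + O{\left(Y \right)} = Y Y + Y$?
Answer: $- \frac{496221}{25} \approx -19849.0$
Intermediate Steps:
$x{\left(A \right)} = \frac{2}{3} + \frac{A^{2}}{3}$ ($x{\left(A \right)} = \frac{2 + A A}{3} = \frac{2 + A^{2}}{3} = \frac{2}{3} + \frac{A^{2}}{3}$)
$O{\left(Y \right)} = -3 + Y + Y^{2}$ ($O{\left(Y \right)} = -3 + \left(Y Y + Y\right) = -3 + \left(Y^{2} + Y\right) = -3 + \left(Y + Y^{2}\right) = -3 + Y + Y^{2}$)
$G{\left(g \right)} = \frac{1}{g}$
$M{\left(S \right)} = \frac{18496}{25}$ ($M{\left(S \right)} = \left(\frac{1}{5} + \left(-3 + 5 + 5^{2}\right)\right)^{2} = \left(\frac{1}{5} + \left(-3 + 5 + 25\right)\right)^{2} = \left(\frac{1}{5} + 27\right)^{2} = \left(\frac{136}{5}\right)^{2} = \frac{18496}{25}$)
$-19109 - M{\left(x{\left(\frac{14}{3} \right)} \right)} = -19109 - \frac{18496}{25} = - \frac{496221}{25}$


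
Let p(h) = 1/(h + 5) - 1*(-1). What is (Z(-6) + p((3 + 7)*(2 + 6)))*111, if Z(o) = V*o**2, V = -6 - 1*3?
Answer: -3047394/85 ≈ -35852.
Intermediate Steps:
V = -9 (V = -6 - 3 = -9)
Z(o) = -9*o**2
p(h) = 1 + 1/(5 + h) (p(h) = 1/(5 + h) + 1 = 1 + 1/(5 + h))
(Z(-6) + p((3 + 7)*(2 + 6)))*111 = (-9*(-6)**2 + (6 + (3 + 7)*(2 + 6))/(5 + (3 + 7)*(2 + 6)))*111 = (-9*36 + (6 + 10*8)/(5 + 10*8))*111 = (-324 + (6 + 80)/(5 + 80))*111 = (-324 + 86/85)*111 = -27454/85*111 = -3047394/85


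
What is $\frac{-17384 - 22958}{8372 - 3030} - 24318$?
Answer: $- \frac{64973549}{2671} \approx -24326.0$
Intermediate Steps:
$\frac{-17384 - 22958}{8372 - 3030} - 24318 = - \frac{40342}{5342} - 24318 = \left(-40342\right) \frac{1}{5342} - 24318 = - \frac{20171}{2671} - 24318 = - \frac{64973549}{2671}$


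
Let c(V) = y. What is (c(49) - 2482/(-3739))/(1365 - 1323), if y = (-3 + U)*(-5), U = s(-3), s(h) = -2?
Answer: 95957/157038 ≈ 0.61104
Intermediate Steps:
U = -2
y = 25 (y = (-3 - 2)*(-5) = -5*(-5) = 25)
c(V) = 25
(c(49) - 2482/(-3739))/(1365 - 1323) = (25 - 2482/(-3739))/(1365 - 1323) = (25 - 2482*(-1/3739))/42 = (25 + 2482/3739)*(1/42) = (95957/3739)*(1/42) = 95957/157038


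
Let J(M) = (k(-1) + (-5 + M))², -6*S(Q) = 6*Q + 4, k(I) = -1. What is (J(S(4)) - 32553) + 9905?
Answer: -202808/9 ≈ -22534.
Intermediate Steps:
S(Q) = -⅔ - Q (S(Q) = -(6*Q + 4)/6 = -(4 + 6*Q)/6 = -⅔ - Q)
J(M) = (-6 + M)² (J(M) = (-1 + (-5 + M))² = (-6 + M)²)
(J(S(4)) - 32553) + 9905 = ((-6 + (-⅔ - 1*4))² - 32553) + 9905 = ((-6 + (-⅔ - 4))² - 32553) + 9905 = ((-6 - 14/3)² - 32553) + 9905 = ((-32/3)² - 32553) + 9905 = (1024/9 - 32553) + 9905 = -291953/9 + 9905 = -202808/9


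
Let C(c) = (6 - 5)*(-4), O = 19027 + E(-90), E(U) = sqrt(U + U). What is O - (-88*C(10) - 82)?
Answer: 18757 + 6*I*sqrt(5) ≈ 18757.0 + 13.416*I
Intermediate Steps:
E(U) = sqrt(2)*sqrt(U) (E(U) = sqrt(2*U) = sqrt(2)*sqrt(U))
O = 19027 + 6*I*sqrt(5) (O = 19027 + sqrt(2)*sqrt(-90) = 19027 + sqrt(2)*(3*I*sqrt(10)) = 19027 + 6*I*sqrt(5) ≈ 19027.0 + 13.416*I)
C(c) = -4 (C(c) = 1*(-4) = -4)
O - (-88*C(10) - 82) = (19027 + 6*I*sqrt(5)) - (-88*(-4) - 82) = (19027 + 6*I*sqrt(5)) - (352 - 82) = (19027 + 6*I*sqrt(5)) - 1*270 = (19027 + 6*I*sqrt(5)) - 270 = 18757 + 6*I*sqrt(5)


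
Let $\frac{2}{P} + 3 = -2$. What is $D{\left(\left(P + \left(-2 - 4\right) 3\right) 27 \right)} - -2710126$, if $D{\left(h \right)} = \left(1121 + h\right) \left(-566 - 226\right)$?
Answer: $\frac{11078798}{5} \approx 2.2158 \cdot 10^{6}$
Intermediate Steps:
$P = - \frac{2}{5}$ ($P = \frac{2}{-3 - 2} = \frac{2}{-5} = 2 \left(- \frac{1}{5}\right) = - \frac{2}{5} \approx -0.4$)
$D{\left(h \right)} = -887832 - 792 h$ ($D{\left(h \right)} = \left(1121 + h\right) \left(-792\right) = -887832 - 792 h$)
$D{\left(\left(P + \left(-2 - 4\right) 3\right) 27 \right)} - -2710126 = \left(-887832 - 792 \left(- \frac{2}{5} + \left(-2 - 4\right) 3\right) 27\right) - -2710126 = \left(-887832 - 792 \left(- \frac{2}{5} - 18\right) 27\right) + 2710126 = \left(-887832 - 792 \left(\left(- \frac{92}{5}\right) 27\right)\right) + 2710126 = \left(-887832 - - \frac{1967328}{5}\right) + 2710126 = \left(-887832 + \frac{1967328}{5}\right) + 2710126 = - \frac{2471832}{5} + 2710126 = \frac{11078798}{5}$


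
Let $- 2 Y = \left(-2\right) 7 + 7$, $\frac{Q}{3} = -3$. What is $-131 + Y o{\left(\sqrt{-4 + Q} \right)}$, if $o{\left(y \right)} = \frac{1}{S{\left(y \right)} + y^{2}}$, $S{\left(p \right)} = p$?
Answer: $- \frac{525}{4} - \frac{i \sqrt{13}}{52} \approx -131.25 - 0.069337 i$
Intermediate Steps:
$Q = -9$ ($Q = 3 \left(-3\right) = -9$)
$o{\left(y \right)} = \frac{1}{y + y^{2}}$
$Y = \frac{7}{2}$ ($Y = - \frac{\left(-2\right) 7 + 7}{2} = - \frac{-14 + 7}{2} = \left(- \frac{1}{2}\right) \left(-7\right) = \frac{7}{2} \approx 3.5$)
$-131 + Y o{\left(\sqrt{-4 + Q} \right)} = -131 + \frac{7 \frac{1}{\sqrt{-4 - 9} \left(1 + \sqrt{-4 - 9}\right)}}{2} = -131 + \frac{7 \frac{1}{\sqrt{-13} \left(1 + \sqrt{-13}\right)}}{2} = -131 + \frac{7 \frac{1}{i \sqrt{13} \left(1 + i \sqrt{13}\right)}}{2} = -131 + \frac{7 \frac{\left(- \frac{1}{13}\right) i \sqrt{13}}{1 + i \sqrt{13}}}{2} = -131 + \frac{7 \left(- \frac{i \sqrt{13}}{13 \left(1 + i \sqrt{13}\right)}\right)}{2} = -131 - \frac{7 i \sqrt{13}}{26 \left(1 + i \sqrt{13}\right)}$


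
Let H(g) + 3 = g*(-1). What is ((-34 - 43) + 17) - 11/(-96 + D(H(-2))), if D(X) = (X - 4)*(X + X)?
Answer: -5149/86 ≈ -59.872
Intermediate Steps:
H(g) = -3 - g (H(g) = -3 + g*(-1) = -3 - g)
D(X) = 2*X*(-4 + X) (D(X) = (-4 + X)*(2*X) = 2*X*(-4 + X))
((-34 - 43) + 17) - 11/(-96 + D(H(-2))) = ((-34 - 43) + 17) - 11/(-96 + 2*(-3 - 1*(-2))*(-4 + (-3 - 1*(-2)))) = (-77 + 17) - 11/(-96 + 2*(-3 + 2)*(-4 + (-3 + 2))) = -60 - 11/(-96 + 2*(-1)*(-4 - 1)) = -60 - 11/(-96 + 2*(-1)*(-5)) = -60 - 11/(-96 + 10) = -60 - 11/(-86) = -60 - 11*(-1/86) = -60 + 11/86 = -5149/86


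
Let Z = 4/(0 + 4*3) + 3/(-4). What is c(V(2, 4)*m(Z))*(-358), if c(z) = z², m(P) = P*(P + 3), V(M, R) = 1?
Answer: -4300475/10368 ≈ -414.78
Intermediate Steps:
Z = -5/12 (Z = 4/(0 + 12) + 3*(-¼) = 4/12 - ¾ = 4*(1/12) - ¾ = ⅓ - ¾ = -5/12 ≈ -0.41667)
m(P) = P*(3 + P)
c(V(2, 4)*m(Z))*(-358) = (1*(-5*(3 - 5/12)/12))²*(-358) = (1*(-5/12*31/12))²*(-358) = (1*(-155/144))²*(-358) = (-155/144)²*(-358) = (24025/20736)*(-358) = -4300475/10368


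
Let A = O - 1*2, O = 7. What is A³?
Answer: 125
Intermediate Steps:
A = 5 (A = 7 - 1*2 = 7 - 2 = 5)
A³ = 5³ = 125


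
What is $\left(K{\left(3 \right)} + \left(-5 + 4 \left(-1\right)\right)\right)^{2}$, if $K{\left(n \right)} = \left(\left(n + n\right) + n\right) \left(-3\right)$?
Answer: $1296$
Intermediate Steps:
$K{\left(n \right)} = - 9 n$ ($K{\left(n \right)} = \left(2 n + n\right) \left(-3\right) = 3 n \left(-3\right) = - 9 n$)
$\left(K{\left(3 \right)} + \left(-5 + 4 \left(-1\right)\right)\right)^{2} = \left(\left(-9\right) 3 + \left(-5 + 4 \left(-1\right)\right)\right)^{2} = \left(-27 - 9\right)^{2} = \left(-36\right)^{2} = 1296$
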